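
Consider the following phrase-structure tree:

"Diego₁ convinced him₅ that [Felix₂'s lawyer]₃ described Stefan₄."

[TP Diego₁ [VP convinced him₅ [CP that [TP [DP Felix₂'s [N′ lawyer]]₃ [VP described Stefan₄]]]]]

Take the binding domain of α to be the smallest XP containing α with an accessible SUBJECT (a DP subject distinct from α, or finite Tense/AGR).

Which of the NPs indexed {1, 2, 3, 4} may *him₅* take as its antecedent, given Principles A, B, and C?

none

*him* is a pronoun, so Principle B applies: it must be free in its binding domain.
Binding domain of *him₅*: the matrix TP, whose subject is Diego₁.
*Diego₁* c-commands the pronoun within its binding domain → coindexation would violate Principle B.
*Felix₂*: the pronoun c-commands this R-expression → coindexation would violate Principle C on *Felix₂*.
*[Felix₂'s lawyer]₃*: the pronoun c-commands this R-expression → coindexation would violate Principle C on *[Felix₂'s lawyer]₃*.
*Stefan₄*: the pronoun c-commands this R-expression → coindexation would violate Principle C on *Stefan₄*.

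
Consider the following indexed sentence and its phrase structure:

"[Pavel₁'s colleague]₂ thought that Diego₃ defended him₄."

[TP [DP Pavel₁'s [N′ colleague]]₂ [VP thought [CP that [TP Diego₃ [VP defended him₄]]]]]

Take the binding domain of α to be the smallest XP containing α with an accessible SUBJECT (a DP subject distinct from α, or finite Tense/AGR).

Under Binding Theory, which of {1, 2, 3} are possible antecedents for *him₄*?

{1, 2}

*him* is a pronoun, so Principle B applies: it must be free in its binding domain.
Binding domain of *him₄*: the embedded TP, whose subject is Diego₃.
*Pavel₁* and the pronoun do not c-command one another → neither Principle B nor Principle C is at stake; coindexation permitted.
*[Pavel₁'s colleague]₂* c-commands the pronoun but from outside its binding domain, and is not c-commanded by it → coindexation permitted.
*Diego₃* c-commands the pronoun within its binding domain → coindexation would violate Principle B.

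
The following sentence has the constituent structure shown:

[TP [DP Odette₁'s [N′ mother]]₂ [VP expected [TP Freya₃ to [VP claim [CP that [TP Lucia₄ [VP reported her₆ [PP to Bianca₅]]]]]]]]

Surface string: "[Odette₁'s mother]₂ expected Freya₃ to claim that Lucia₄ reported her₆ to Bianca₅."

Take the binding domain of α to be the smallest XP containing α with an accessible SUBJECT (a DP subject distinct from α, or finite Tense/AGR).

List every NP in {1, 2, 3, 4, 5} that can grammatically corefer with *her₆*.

{1, 2, 3}

*her* is a pronoun, so Principle B applies: it must be free in its binding domain.
Binding domain of *her₆*: the embedded TP, whose subject is Lucia₄.
*Odette₁* and the pronoun do not c-command one another → neither Principle B nor Principle C is at stake; coindexation permitted.
*[Odette₁'s mother]₂* c-commands the pronoun but from outside its binding domain, and is not c-commanded by it → coindexation permitted.
*Freya₃* c-commands the pronoun but from outside its binding domain, and is not c-commanded by it → coindexation permitted.
*Lucia₄* c-commands the pronoun within its binding domain → coindexation would violate Principle B.
*Bianca₅*: the pronoun c-commands this R-expression → coindexation would violate Principle C on *Bianca₅*.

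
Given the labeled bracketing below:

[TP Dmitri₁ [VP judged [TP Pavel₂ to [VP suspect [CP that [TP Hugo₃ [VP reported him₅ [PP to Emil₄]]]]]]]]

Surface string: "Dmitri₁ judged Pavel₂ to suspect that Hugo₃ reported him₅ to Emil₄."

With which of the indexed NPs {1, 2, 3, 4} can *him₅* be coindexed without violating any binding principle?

*him* is a pronoun, so Principle B applies: it must be free in its binding domain.
Binding domain of *him₅*: the embedded TP, whose subject is Hugo₃.
*Dmitri₁* c-commands the pronoun but from outside its binding domain, and is not c-commanded by it → coindexation permitted.
*Pavel₂* c-commands the pronoun but from outside its binding domain, and is not c-commanded by it → coindexation permitted.
*Hugo₃* c-commands the pronoun within its binding domain → coindexation would violate Principle B.
*Emil₄*: the pronoun c-commands this R-expression → coindexation would violate Principle C on *Emil₄*.

{1, 2}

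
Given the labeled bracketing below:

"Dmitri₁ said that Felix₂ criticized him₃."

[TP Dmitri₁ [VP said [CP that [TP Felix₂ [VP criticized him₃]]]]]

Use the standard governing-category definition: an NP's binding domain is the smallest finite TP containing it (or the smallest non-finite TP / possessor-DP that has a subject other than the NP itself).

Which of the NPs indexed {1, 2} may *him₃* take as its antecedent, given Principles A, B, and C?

*him* is a pronoun, so Principle B applies: it must be free in its binding domain.
Binding domain of *him₃*: the embedded TP, whose subject is Felix₂.
*Dmitri₁* c-commands the pronoun but from outside its binding domain, and is not c-commanded by it → coindexation permitted.
*Felix₂* c-commands the pronoun within its binding domain → coindexation would violate Principle B.

{1}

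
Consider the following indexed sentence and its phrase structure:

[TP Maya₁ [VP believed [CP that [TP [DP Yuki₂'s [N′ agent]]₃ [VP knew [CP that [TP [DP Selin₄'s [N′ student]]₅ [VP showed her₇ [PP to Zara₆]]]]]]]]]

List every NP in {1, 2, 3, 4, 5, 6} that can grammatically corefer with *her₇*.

{1, 2, 3, 4}

*her* is a pronoun, so Principle B applies: it must be free in its binding domain.
Binding domain of *her₇*: the embedded TP, whose subject is [Selin₄'s student]₅.
*Maya₁* c-commands the pronoun but from outside its binding domain, and is not c-commanded by it → coindexation permitted.
*Yuki₂* and the pronoun do not c-command one another → neither Principle B nor Principle C is at stake; coindexation permitted.
*[Yuki₂'s agent]₃* c-commands the pronoun but from outside its binding domain, and is not c-commanded by it → coindexation permitted.
*Selin₄* and the pronoun do not c-command one another → neither Principle B nor Principle C is at stake; coindexation permitted.
*[Selin₄'s student]₅* c-commands the pronoun within its binding domain → coindexation would violate Principle B.
*Zara₆*: the pronoun c-commands this R-expression → coindexation would violate Principle C on *Zara₆*.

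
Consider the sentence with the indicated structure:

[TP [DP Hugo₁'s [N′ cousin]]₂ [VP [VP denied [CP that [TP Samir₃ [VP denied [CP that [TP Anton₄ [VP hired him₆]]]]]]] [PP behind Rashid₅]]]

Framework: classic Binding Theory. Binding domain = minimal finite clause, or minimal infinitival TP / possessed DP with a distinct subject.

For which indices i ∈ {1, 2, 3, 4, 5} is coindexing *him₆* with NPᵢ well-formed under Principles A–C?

{1, 2, 3, 5}

*him* is a pronoun, so Principle B applies: it must be free in its binding domain.
Binding domain of *him₆*: the embedded TP, whose subject is Anton₄.
*Hugo₁* and the pronoun do not c-command one another → neither Principle B nor Principle C is at stake; coindexation permitted.
*[Hugo₁'s cousin]₂* c-commands the pronoun but from outside its binding domain, and is not c-commanded by it → coindexation permitted.
*Samir₃* c-commands the pronoun but from outside its binding domain, and is not c-commanded by it → coindexation permitted.
*Anton₄* c-commands the pronoun within its binding domain → coindexation would violate Principle B.
*Rashid₅* and the pronoun do not c-command one another → neither Principle B nor Principle C is at stake; coindexation permitted.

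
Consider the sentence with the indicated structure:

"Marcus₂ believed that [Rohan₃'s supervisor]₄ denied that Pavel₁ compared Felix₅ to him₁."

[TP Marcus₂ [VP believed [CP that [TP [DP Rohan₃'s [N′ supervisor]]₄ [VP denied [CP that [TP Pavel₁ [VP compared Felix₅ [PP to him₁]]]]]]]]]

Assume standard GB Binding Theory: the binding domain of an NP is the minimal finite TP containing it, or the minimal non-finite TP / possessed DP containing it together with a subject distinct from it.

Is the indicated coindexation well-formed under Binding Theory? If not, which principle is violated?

The two coindexed NPs are *Pavel₁* and *him₁*.
*him₁* is a pronoun. Its binding domain is the embedded TP, whose subject is Pavel₁.
*Pavel₁* c-commands it within that domain and carries the same index.
The pronoun is locally bound → Principle B violation.

Principle B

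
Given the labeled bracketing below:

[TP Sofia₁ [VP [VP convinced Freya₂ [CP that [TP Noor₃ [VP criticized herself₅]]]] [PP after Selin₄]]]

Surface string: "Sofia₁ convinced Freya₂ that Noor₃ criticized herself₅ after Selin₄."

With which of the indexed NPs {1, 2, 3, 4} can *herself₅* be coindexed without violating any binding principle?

*herself* is an anaphor, so Principle A applies: it must be bound in its binding domain.
Binding domain of *herself₅*: the embedded TP, whose subject is Noor₃.
*Sofia₁* c-commands the anaphor but is outside its binding domain → cannot satisfy Principle A.
*Freya₂* c-commands the anaphor but is outside its binding domain → cannot satisfy Principle A.
*Noor₃* c-commands the anaphor within its binding domain → licit binder.
*Selin₄* does not c-command the anaphor → cannot bind it.

{3}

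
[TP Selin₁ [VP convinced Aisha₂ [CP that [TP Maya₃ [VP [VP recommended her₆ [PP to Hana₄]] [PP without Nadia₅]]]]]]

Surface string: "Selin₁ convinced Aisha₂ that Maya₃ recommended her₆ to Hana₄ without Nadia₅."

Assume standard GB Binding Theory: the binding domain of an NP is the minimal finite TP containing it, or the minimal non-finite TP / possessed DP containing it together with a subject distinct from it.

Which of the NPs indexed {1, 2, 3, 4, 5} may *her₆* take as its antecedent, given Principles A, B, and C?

{1, 2, 5}

*her* is a pronoun, so Principle B applies: it must be free in its binding domain.
Binding domain of *her₆*: the embedded TP, whose subject is Maya₃.
*Selin₁* c-commands the pronoun but from outside its binding domain, and is not c-commanded by it → coindexation permitted.
*Aisha₂* c-commands the pronoun but from outside its binding domain, and is not c-commanded by it → coindexation permitted.
*Maya₃* c-commands the pronoun within its binding domain → coindexation would violate Principle B.
*Hana₄*: the pronoun c-commands this R-expression → coindexation would violate Principle C on *Hana₄*.
*Nadia₅* and the pronoun do not c-command one another → neither Principle B nor Principle C is at stake; coindexation permitted.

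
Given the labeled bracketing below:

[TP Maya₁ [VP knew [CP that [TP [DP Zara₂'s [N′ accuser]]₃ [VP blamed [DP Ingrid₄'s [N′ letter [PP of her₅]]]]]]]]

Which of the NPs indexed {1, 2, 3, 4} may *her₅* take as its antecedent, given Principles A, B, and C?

{1, 2, 3}

*her* is a pronoun, so Principle B applies: it must be free in its binding domain.
Binding domain of *her₅*: the possessed DP, whose subject is Ingrid₄.
*Maya₁* c-commands the pronoun but from outside its binding domain, and is not c-commanded by it → coindexation permitted.
*Zara₂* and the pronoun do not c-command one another → neither Principle B nor Principle C is at stake; coindexation permitted.
*[Zara₂'s accuser]₃* c-commands the pronoun but from outside its binding domain, and is not c-commanded by it → coindexation permitted.
*Ingrid₄* c-commands the pronoun within its binding domain → coindexation would violate Principle B.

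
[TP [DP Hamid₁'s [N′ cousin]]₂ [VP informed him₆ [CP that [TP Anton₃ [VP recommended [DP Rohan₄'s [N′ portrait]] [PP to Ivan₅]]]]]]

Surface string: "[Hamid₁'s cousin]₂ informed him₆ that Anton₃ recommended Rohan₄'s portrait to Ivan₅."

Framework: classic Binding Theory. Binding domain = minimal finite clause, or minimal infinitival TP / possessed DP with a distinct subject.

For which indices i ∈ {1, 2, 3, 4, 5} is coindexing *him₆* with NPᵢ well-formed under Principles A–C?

{1}

*him* is a pronoun, so Principle B applies: it must be free in its binding domain.
Binding domain of *him₆*: the matrix TP, whose subject is [Hamid₁'s cousin]₂.
*Hamid₁* and the pronoun do not c-command one another → neither Principle B nor Principle C is at stake; coindexation permitted.
*[Hamid₁'s cousin]₂* c-commands the pronoun within its binding domain → coindexation would violate Principle B.
*Anton₃*: the pronoun c-commands this R-expression → coindexation would violate Principle C on *Anton₃*.
*Rohan₄*: the pronoun c-commands this R-expression → coindexation would violate Principle C on *Rohan₄*.
*Ivan₅*: the pronoun c-commands this R-expression → coindexation would violate Principle C on *Ivan₅*.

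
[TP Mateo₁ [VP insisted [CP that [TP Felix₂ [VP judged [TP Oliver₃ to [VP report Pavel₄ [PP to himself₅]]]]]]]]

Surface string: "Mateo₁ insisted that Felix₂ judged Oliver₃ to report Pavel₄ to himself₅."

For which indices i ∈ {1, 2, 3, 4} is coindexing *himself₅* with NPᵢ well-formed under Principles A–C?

{3, 4}

*himself* is an anaphor, so Principle A applies: it must be bound in its binding domain.
Binding domain of *himself₅*: the embedded TP, whose subject is Oliver₃.
*Mateo₁* c-commands the anaphor but is outside its binding domain → cannot satisfy Principle A.
*Felix₂* c-commands the anaphor but is outside its binding domain → cannot satisfy Principle A.
*Oliver₃* c-commands the anaphor within its binding domain → licit binder.
*Pavel₄* c-commands the anaphor within its binding domain → licit binder.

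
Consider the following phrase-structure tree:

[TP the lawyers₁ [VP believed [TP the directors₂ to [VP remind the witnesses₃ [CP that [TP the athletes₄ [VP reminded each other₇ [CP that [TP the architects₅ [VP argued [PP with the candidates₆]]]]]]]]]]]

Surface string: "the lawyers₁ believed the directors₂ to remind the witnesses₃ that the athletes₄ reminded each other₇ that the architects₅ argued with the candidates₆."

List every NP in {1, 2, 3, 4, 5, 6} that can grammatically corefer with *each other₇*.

*each other* is an anaphor, so Principle A applies: it must be bound in its binding domain.
Binding domain of *each other₇*: the embedded TP, whose subject is the athletes₄.
*the lawyers₁* c-commands the anaphor but is outside its binding domain → cannot satisfy Principle A.
*the directors₂* c-commands the anaphor but is outside its binding domain → cannot satisfy Principle A.
*the witnesses₃* c-commands the anaphor but is outside its binding domain → cannot satisfy Principle A.
*the athletes₄* c-commands the anaphor within its binding domain → licit binder.
*the architects₅* does not c-command the anaphor → cannot bind it.
*the candidates₆* does not c-command the anaphor → cannot bind it.

{4}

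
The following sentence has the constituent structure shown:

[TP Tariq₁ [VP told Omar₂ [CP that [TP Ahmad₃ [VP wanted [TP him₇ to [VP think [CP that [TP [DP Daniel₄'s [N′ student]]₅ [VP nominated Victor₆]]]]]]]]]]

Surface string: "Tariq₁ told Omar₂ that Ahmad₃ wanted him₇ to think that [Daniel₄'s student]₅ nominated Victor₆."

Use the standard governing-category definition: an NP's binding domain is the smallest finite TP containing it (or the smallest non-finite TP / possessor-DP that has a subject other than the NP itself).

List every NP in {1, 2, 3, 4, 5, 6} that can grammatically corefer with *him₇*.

{1, 2}

*him* is a pronoun, so Principle B applies: it must be free in its binding domain.
Binding domain of *him₇*: the embedded TP, whose subject is Ahmad₃.
*Tariq₁* c-commands the pronoun but from outside its binding domain, and is not c-commanded by it → coindexation permitted.
*Omar₂* c-commands the pronoun but from outside its binding domain, and is not c-commanded by it → coindexation permitted.
*Ahmad₃* c-commands the pronoun within its binding domain → coindexation would violate Principle B.
*Daniel₄*: the pronoun c-commands this R-expression → coindexation would violate Principle C on *Daniel₄*.
*[Daniel₄'s student]₅*: the pronoun c-commands this R-expression → coindexation would violate Principle C on *[Daniel₄'s student]₅*.
*Victor₆*: the pronoun c-commands this R-expression → coindexation would violate Principle C on *Victor₆*.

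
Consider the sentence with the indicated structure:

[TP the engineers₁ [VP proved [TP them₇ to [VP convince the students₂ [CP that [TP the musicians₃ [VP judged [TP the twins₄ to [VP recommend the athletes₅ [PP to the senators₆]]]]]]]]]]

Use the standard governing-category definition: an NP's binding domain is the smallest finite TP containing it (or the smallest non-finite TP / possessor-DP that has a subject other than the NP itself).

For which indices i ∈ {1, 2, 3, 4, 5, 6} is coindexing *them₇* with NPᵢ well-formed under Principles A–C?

none

*them* is a pronoun, so Principle B applies: it must be free in its binding domain.
Binding domain of *them₇*: the matrix TP, whose subject is the engineers₁.
*the engineers₁* c-commands the pronoun within its binding domain → coindexation would violate Principle B.
*the students₂*: the pronoun c-commands this R-expression → coindexation would violate Principle C on *the students₂*.
*the musicians₃*: the pronoun c-commands this R-expression → coindexation would violate Principle C on *the musicians₃*.
*the twins₄*: the pronoun c-commands this R-expression → coindexation would violate Principle C on *the twins₄*.
*the athletes₅*: the pronoun c-commands this R-expression → coindexation would violate Principle C on *the athletes₅*.
*the senators₆*: the pronoun c-commands this R-expression → coindexation would violate Principle C on *the senators₆*.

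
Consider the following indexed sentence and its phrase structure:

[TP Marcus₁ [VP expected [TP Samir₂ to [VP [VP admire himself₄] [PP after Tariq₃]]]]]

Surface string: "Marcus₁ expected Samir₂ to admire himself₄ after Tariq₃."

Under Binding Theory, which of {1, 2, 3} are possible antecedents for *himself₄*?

*himself* is an anaphor, so Principle A applies: it must be bound in its binding domain.
Binding domain of *himself₄*: the embedded TP, whose subject is Samir₂.
*Marcus₁* c-commands the anaphor but is outside its binding domain → cannot satisfy Principle A.
*Samir₂* c-commands the anaphor within its binding domain → licit binder.
*Tariq₃* does not c-command the anaphor → cannot bind it.

{2}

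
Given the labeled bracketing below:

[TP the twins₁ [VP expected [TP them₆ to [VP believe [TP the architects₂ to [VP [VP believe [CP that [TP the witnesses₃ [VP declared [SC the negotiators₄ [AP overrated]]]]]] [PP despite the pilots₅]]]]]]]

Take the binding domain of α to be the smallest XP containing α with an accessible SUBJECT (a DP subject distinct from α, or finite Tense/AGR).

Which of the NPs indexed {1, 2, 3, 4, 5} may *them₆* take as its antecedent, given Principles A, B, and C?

none

*them* is a pronoun, so Principle B applies: it must be free in its binding domain.
Binding domain of *them₆*: the matrix TP, whose subject is the twins₁.
*the twins₁* c-commands the pronoun within its binding domain → coindexation would violate Principle B.
*the architects₂*: the pronoun c-commands this R-expression → coindexation would violate Principle C on *the architects₂*.
*the witnesses₃*: the pronoun c-commands this R-expression → coindexation would violate Principle C on *the witnesses₃*.
*the negotiators₄*: the pronoun c-commands this R-expression → coindexation would violate Principle C on *the negotiators₄*.
*the pilots₅*: the pronoun c-commands this R-expression → coindexation would violate Principle C on *the pilots₅*.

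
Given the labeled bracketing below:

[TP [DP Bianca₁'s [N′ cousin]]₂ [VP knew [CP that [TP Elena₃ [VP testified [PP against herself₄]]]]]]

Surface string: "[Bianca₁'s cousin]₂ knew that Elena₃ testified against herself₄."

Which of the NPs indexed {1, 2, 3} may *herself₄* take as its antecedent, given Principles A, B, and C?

*herself* is an anaphor, so Principle A applies: it must be bound in its binding domain.
Binding domain of *herself₄*: the embedded TP, whose subject is Elena₃.
*Bianca₁* does not c-command the anaphor → cannot bind it.
*[Bianca₁'s cousin]₂* c-commands the anaphor but is outside its binding domain → cannot satisfy Principle A.
*Elena₃* c-commands the anaphor within its binding domain → licit binder.

{3}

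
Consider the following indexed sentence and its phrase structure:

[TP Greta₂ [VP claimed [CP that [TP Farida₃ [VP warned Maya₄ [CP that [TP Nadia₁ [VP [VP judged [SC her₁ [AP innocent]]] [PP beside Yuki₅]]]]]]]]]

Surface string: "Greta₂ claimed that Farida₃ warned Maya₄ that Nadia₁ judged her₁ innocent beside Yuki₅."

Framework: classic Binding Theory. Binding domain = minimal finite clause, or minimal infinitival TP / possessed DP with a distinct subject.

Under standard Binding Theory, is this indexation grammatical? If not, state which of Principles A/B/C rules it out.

Principle B

The two coindexed NPs are *Nadia₁* and *her₁*.
*her₁* is a pronoun. Its binding domain is the embedded TP, whose subject is Nadia₁.
*Nadia₁* c-commands it within that domain and carries the same index.
The pronoun is locally bound → Principle B violation.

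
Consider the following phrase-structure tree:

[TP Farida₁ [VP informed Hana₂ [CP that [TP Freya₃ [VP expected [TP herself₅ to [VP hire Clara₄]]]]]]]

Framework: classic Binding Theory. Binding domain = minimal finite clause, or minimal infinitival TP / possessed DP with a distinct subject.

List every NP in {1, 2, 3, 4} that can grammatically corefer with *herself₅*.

{3}

*herself* is an anaphor, so Principle A applies: it must be bound in its binding domain.
Binding domain of *herself₅*: the embedded TP, whose subject is Freya₃.
*Farida₁* c-commands the anaphor but is outside its binding domain → cannot satisfy Principle A.
*Hana₂* c-commands the anaphor but is outside its binding domain → cannot satisfy Principle A.
*Freya₃* c-commands the anaphor within its binding domain → licit binder.
*Clara₄* does not c-command the anaphor → cannot bind it.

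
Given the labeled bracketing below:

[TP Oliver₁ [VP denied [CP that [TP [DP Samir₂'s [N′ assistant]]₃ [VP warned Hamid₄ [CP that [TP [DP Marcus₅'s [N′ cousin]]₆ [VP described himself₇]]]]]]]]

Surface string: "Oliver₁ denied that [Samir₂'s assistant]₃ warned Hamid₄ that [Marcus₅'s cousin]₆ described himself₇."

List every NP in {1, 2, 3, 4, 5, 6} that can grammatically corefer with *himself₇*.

{6}

*himself* is an anaphor, so Principle A applies: it must be bound in its binding domain.
Binding domain of *himself₇*: the embedded TP, whose subject is [Marcus₅'s cousin]₆.
*Oliver₁* c-commands the anaphor but is outside its binding domain → cannot satisfy Principle A.
*Samir₂* does not c-command the anaphor → cannot bind it.
*[Samir₂'s assistant]₃* c-commands the anaphor but is outside its binding domain → cannot satisfy Principle A.
*Hamid₄* c-commands the anaphor but is outside its binding domain → cannot satisfy Principle A.
*Marcus₅* does not c-command the anaphor → cannot bind it.
*[Marcus₅'s cousin]₆* c-commands the anaphor within its binding domain → licit binder.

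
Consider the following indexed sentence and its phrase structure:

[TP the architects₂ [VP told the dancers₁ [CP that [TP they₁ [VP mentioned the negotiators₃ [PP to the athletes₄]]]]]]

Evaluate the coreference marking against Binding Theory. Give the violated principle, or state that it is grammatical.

grammatical

The two coindexed NPs are *the dancers₁* and *they₁*.
*they₁* is a pronoun; nothing c-commands it within its binding domain (the embedded TP.), so Principle B holds trivially.
*the dancers₁* is an R-expression; *they₁* does not c-command it, and no other NP shares its index, so Principle C is satisfied.
All principles are respected.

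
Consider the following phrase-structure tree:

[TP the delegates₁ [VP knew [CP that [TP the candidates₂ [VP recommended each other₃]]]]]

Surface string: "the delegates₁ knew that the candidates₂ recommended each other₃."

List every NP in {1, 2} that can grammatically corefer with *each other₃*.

*each other* is an anaphor, so Principle A applies: it must be bound in its binding domain.
Binding domain of *each other₃*: the embedded TP, whose subject is the candidates₂.
*the delegates₁* c-commands the anaphor but is outside its binding domain → cannot satisfy Principle A.
*the candidates₂* c-commands the anaphor within its binding domain → licit binder.

{2}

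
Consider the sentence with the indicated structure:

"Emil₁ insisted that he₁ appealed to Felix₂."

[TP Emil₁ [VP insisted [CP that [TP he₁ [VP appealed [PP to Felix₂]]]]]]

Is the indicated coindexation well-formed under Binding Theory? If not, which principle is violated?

grammatical

The two coindexed NPs are *Emil₁* and *he₁*.
*he₁* is a pronoun; nothing c-commands it within its binding domain (the embedded TP.), so Principle B holds trivially.
*Emil₁* is an R-expression; *he₁* does not c-command it, and no other NP shares its index, so Principle C is satisfied.
All principles are respected.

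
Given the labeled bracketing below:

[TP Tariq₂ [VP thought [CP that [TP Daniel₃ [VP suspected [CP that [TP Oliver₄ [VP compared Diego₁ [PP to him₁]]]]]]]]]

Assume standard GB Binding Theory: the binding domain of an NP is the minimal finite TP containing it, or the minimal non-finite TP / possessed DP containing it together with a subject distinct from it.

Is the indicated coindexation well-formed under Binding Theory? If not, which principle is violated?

The two coindexed NPs are *Diego₁* and *him₁*.
*him₁* is a pronoun. Its binding domain is the embedded TP, whose subject is Oliver₄.
*Diego₁* c-commands it within that domain and carries the same index.
The pronoun is locally bound → Principle B violation.

Principle B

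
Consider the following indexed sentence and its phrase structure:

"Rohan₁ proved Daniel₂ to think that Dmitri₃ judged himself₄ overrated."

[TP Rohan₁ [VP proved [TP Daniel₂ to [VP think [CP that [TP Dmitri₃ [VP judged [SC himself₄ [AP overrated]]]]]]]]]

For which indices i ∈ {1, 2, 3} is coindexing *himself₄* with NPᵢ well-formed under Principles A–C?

{3}

*himself* is an anaphor, so Principle A applies: it must be bound in its binding domain.
Binding domain of *himself₄*: the embedded TP, whose subject is Dmitri₃.
*Rohan₁* c-commands the anaphor but is outside its binding domain → cannot satisfy Principle A.
*Daniel₂* c-commands the anaphor but is outside its binding domain → cannot satisfy Principle A.
*Dmitri₃* c-commands the anaphor within its binding domain → licit binder.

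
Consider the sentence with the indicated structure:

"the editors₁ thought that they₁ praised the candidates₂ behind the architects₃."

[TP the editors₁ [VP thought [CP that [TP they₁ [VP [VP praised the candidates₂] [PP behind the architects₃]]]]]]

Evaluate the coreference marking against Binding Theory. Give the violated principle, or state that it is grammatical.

The two coindexed NPs are *the editors₁* and *they₁*.
*they₁* is a pronoun; nothing c-commands it within its binding domain (the embedded TP.), so Principle B holds trivially.
*the editors₁* is an R-expression; *they₁* does not c-command it, and no other NP shares its index, so Principle C is satisfied.
All principles are respected.

grammatical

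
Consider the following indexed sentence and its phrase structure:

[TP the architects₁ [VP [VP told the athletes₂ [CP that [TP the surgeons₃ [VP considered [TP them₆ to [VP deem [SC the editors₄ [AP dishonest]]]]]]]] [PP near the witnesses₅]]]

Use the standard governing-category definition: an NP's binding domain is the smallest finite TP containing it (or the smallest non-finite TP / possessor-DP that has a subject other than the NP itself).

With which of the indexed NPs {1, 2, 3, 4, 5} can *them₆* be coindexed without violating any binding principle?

{1, 2, 5}

*them* is a pronoun, so Principle B applies: it must be free in its binding domain.
Binding domain of *them₆*: the embedded TP, whose subject is the surgeons₃.
*the architects₁* c-commands the pronoun but from outside its binding domain, and is not c-commanded by it → coindexation permitted.
*the athletes₂* c-commands the pronoun but from outside its binding domain, and is not c-commanded by it → coindexation permitted.
*the surgeons₃* c-commands the pronoun within its binding domain → coindexation would violate Principle B.
*the editors₄*: the pronoun c-commands this R-expression → coindexation would violate Principle C on *the editors₄*.
*the witnesses₅* and the pronoun do not c-command one another → neither Principle B nor Principle C is at stake; coindexation permitted.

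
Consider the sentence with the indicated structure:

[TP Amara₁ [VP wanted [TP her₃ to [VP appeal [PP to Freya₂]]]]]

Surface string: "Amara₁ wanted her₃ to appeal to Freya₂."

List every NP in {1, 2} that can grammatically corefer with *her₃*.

*her* is a pronoun, so Principle B applies: it must be free in its binding domain.
Binding domain of *her₃*: the matrix TP, whose subject is Amara₁.
*Amara₁* c-commands the pronoun within its binding domain → coindexation would violate Principle B.
*Freya₂*: the pronoun c-commands this R-expression → coindexation would violate Principle C on *Freya₂*.

none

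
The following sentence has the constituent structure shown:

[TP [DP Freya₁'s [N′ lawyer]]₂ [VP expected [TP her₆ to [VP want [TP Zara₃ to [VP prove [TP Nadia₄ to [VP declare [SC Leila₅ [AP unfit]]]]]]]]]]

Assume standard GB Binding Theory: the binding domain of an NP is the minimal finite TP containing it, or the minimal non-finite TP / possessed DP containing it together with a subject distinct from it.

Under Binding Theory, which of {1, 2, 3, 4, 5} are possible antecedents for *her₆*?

{1}

*her* is a pronoun, so Principle B applies: it must be free in its binding domain.
Binding domain of *her₆*: the matrix TP, whose subject is [Freya₁'s lawyer]₂.
*Freya₁* and the pronoun do not c-command one another → neither Principle B nor Principle C is at stake; coindexation permitted.
*[Freya₁'s lawyer]₂* c-commands the pronoun within its binding domain → coindexation would violate Principle B.
*Zara₃*: the pronoun c-commands this R-expression → coindexation would violate Principle C on *Zara₃*.
*Nadia₄*: the pronoun c-commands this R-expression → coindexation would violate Principle C on *Nadia₄*.
*Leila₅*: the pronoun c-commands this R-expression → coindexation would violate Principle C on *Leila₅*.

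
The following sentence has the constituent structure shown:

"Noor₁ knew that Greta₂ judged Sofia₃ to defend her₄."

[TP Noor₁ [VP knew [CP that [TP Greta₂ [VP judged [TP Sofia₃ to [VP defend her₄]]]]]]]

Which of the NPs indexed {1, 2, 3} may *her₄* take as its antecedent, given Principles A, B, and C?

{1, 2}

*her* is a pronoun, so Principle B applies: it must be free in its binding domain.
Binding domain of *her₄*: the embedded TP, whose subject is Sofia₃.
*Noor₁* c-commands the pronoun but from outside its binding domain, and is not c-commanded by it → coindexation permitted.
*Greta₂* c-commands the pronoun but from outside its binding domain, and is not c-commanded by it → coindexation permitted.
*Sofia₃* c-commands the pronoun within its binding domain → coindexation would violate Principle B.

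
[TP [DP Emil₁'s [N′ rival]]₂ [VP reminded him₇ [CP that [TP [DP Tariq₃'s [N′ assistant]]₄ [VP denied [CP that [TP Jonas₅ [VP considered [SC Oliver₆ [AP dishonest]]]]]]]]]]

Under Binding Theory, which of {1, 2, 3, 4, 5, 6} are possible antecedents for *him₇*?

{1}

*him* is a pronoun, so Principle B applies: it must be free in its binding domain.
Binding domain of *him₇*: the matrix TP, whose subject is [Emil₁'s rival]₂.
*Emil₁* and the pronoun do not c-command one another → neither Principle B nor Principle C is at stake; coindexation permitted.
*[Emil₁'s rival]₂* c-commands the pronoun within its binding domain → coindexation would violate Principle B.
*Tariq₃*: the pronoun c-commands this R-expression → coindexation would violate Principle C on *Tariq₃*.
*[Tariq₃'s assistant]₄*: the pronoun c-commands this R-expression → coindexation would violate Principle C on *[Tariq₃'s assistant]₄*.
*Jonas₅*: the pronoun c-commands this R-expression → coindexation would violate Principle C on *Jonas₅*.
*Oliver₆*: the pronoun c-commands this R-expression → coindexation would violate Principle C on *Oliver₆*.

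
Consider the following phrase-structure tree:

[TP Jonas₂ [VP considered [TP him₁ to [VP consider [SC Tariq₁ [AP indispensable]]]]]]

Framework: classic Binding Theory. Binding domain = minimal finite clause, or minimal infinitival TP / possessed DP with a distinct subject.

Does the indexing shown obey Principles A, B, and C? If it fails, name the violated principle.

Principle C

The two coindexed NPs are *him₁* and *Tariq₁*.
*Tariq₁* is an R-expression. Principle C requires it to be free everywhere.
*him₁* c-commands it and carries the same index.
The R-expression is bound → Principle C violation.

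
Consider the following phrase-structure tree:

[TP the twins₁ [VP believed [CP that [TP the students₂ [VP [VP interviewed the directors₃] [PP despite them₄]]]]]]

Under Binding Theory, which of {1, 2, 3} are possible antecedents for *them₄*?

*them* is a pronoun, so Principle B applies: it must be free in its binding domain.
Binding domain of *them₄*: the embedded TP, whose subject is the students₂.
*the twins₁* c-commands the pronoun but from outside its binding domain, and is not c-commanded by it → coindexation permitted.
*the students₂* c-commands the pronoun within its binding domain → coindexation would violate Principle B.
*the directors₃* and the pronoun do not c-command one another → neither Principle B nor Principle C is at stake; coindexation permitted.

{1, 3}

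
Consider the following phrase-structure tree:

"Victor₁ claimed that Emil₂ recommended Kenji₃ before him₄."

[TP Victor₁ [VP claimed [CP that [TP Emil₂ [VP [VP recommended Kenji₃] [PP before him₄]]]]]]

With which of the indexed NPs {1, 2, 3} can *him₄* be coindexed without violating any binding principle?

*him* is a pronoun, so Principle B applies: it must be free in its binding domain.
Binding domain of *him₄*: the embedded TP, whose subject is Emil₂.
*Victor₁* c-commands the pronoun but from outside its binding domain, and is not c-commanded by it → coindexation permitted.
*Emil₂* c-commands the pronoun within its binding domain → coindexation would violate Principle B.
*Kenji₃* and the pronoun do not c-command one another → neither Principle B nor Principle C is at stake; coindexation permitted.

{1, 3}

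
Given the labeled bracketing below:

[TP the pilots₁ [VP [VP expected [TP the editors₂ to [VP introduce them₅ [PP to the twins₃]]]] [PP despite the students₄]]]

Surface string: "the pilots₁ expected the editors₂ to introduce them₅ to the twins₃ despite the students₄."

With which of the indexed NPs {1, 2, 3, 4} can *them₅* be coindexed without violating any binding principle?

{1, 4}

*them* is a pronoun, so Principle B applies: it must be free in its binding domain.
Binding domain of *them₅*: the embedded TP, whose subject is the editors₂.
*the pilots₁* c-commands the pronoun but from outside its binding domain, and is not c-commanded by it → coindexation permitted.
*the editors₂* c-commands the pronoun within its binding domain → coindexation would violate Principle B.
*the twins₃*: the pronoun c-commands this R-expression → coindexation would violate Principle C on *the twins₃*.
*the students₄* and the pronoun do not c-command one another → neither Principle B nor Principle C is at stake; coindexation permitted.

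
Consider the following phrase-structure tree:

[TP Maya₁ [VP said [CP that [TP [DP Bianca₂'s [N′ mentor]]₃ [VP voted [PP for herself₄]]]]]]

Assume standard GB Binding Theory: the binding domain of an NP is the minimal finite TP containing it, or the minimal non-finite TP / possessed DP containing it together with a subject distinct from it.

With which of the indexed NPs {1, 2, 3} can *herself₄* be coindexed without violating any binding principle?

{3}

*herself* is an anaphor, so Principle A applies: it must be bound in its binding domain.
Binding domain of *herself₄*: the embedded TP, whose subject is [Bianca₂'s mentor]₃.
*Maya₁* c-commands the anaphor but is outside its binding domain → cannot satisfy Principle A.
*Bianca₂* does not c-command the anaphor → cannot bind it.
*[Bianca₂'s mentor]₃* c-commands the anaphor within its binding domain → licit binder.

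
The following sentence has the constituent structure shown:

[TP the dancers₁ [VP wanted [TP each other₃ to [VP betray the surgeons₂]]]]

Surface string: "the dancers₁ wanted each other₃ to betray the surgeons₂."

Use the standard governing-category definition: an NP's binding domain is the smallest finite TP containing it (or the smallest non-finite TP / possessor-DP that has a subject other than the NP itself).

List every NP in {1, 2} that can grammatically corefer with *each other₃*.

*each other* is an anaphor, so Principle A applies: it must be bound in its binding domain.
Binding domain of *each other₃*: the matrix TP, whose subject is the dancers₁.
*the dancers₁* c-commands the anaphor within its binding domain → licit binder.
*the surgeons₂* does not c-command the anaphor → cannot bind it.

{1}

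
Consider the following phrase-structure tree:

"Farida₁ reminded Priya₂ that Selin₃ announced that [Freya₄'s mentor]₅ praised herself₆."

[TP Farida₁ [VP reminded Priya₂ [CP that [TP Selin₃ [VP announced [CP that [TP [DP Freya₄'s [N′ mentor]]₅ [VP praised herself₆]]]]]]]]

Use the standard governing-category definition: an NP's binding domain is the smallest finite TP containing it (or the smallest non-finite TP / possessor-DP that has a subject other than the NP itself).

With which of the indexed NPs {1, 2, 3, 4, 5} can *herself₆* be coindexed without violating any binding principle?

*herself* is an anaphor, so Principle A applies: it must be bound in its binding domain.
Binding domain of *herself₆*: the embedded TP, whose subject is [Freya₄'s mentor]₅.
*Farida₁* c-commands the anaphor but is outside its binding domain → cannot satisfy Principle A.
*Priya₂* c-commands the anaphor but is outside its binding domain → cannot satisfy Principle A.
*Selin₃* c-commands the anaphor but is outside its binding domain → cannot satisfy Principle A.
*Freya₄* does not c-command the anaphor → cannot bind it.
*[Freya₄'s mentor]₅* c-commands the anaphor within its binding domain → licit binder.

{5}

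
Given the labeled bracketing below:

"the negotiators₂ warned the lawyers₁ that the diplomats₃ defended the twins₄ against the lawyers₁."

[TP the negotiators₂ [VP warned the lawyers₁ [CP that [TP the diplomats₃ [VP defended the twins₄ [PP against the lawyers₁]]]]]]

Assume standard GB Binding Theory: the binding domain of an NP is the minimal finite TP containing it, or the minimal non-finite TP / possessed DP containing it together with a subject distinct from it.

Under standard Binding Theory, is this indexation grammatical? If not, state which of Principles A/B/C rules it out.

Principle C

The two coindexed NPs are *the lawyers₁* (the higher occurrence) and *the lawyers₁* (the lower occurrence).
*the lawyers₁* (the lower occurrence) is an R-expression. Principle C requires it to be free everywhere.
*the lawyers₁* (the higher occurrence) c-commands it and carries the same index.
The R-expression is bound → Principle C violation.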